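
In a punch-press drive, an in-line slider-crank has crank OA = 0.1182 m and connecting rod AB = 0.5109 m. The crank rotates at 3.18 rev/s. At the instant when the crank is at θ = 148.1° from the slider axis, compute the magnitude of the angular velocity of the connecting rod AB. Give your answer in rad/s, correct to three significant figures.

ω = 19.98 rad/s (converted from 3.18 rev/s).
The rod makes angle φ with the slider axis where L sinφ = r sinθ; differentiating, L cosφ·φ̇ = r ω cosθ.
L cosφ = √(L² − r² sin²θ) = 0.50707 m.
|ω_rod| = r ω |cosθ| / √(L² − r² sin²θ) = 0.1182·19.98·0.84897/0.50707 = 3.9541 rad/s.

3.95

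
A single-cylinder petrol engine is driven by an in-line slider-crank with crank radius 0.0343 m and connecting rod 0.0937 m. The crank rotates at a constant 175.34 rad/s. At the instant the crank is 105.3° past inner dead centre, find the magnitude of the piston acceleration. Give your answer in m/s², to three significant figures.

629

ω = 175.3 rad/s
x(θ) = r cosθ + √(L² − r² sin²θ); with ω constant, a = ω²·d²x/dθ².
d²x/dθ² = −r cosθ − r²(cos2θ)/√u − r⁴ sin²2θ/(4u^{3/2}),  u = L² − r² sin²θ = 0.00768512 m².
Substituting r = 0.0343 m, L = 0.0937 m, θ = 105.3°: d²x/dθ² = +0.020469 m.
a = ω²·d²x/dθ² = (175.3)²·(+0.020469) = +629.31 m/s²;  |a| = 629.31 m/s².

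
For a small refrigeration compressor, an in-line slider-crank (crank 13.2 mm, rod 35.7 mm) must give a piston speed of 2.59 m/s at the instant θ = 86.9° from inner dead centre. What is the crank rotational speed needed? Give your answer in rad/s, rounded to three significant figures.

For an in-line slider-crank, |v_piston| = rω|sinθ|·[1 + r cosθ/√(L² − r² sin²θ)].
With r = 0.0132 m, L = 0.0357 m, θ = 86.9°: the bracketed kinematic factor |dx/dθ| = 0.013464 m.
ω = v/|dx/dθ| = 2.59/0.013464 = 192.36 rad/s.

192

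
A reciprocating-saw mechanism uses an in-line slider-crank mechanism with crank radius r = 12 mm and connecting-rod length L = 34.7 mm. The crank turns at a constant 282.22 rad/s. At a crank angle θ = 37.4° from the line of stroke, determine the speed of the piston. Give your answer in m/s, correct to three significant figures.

2.63

ω = 282.2 rad/s
For an in-line slider-crank, x = r cosθ + √(L² − r² sin²θ), so v = −rω sinθ·[1 + r cosθ/√(L² − r² sin²θ)].
With r = 0.012 m, L = 0.0347 m, θ = 37.4°: √(L² − r² sin²θ) = 0.033926 m.
v = −0.012·282.2·0.60738·[1 + 0.012·0.79441/0.033926] = -2.635 m/s.
|v| = 2.635 m/s.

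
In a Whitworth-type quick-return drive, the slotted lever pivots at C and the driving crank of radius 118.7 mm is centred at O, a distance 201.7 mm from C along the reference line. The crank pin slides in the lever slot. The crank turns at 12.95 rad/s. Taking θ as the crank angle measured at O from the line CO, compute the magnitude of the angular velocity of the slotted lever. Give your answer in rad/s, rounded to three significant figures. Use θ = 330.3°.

ω = 12.95 rad/s
Crank pin A relative to C: A = (d + r cosθ, r sinθ); lever angle φ = atan2(r sinθ, d + r cosθ).
Differentiating tanφ: φ̇ = rω(d cosθ + r)/(d² + r² + 2dr cosθ).
d² + r² + 2dr cosθ = |CA|² = 0.0963658 m²;  d cosθ + r = +0.2939 m.
|ω_lever| = |0.1187·12.95·+0.2939| / 0.0963658 = 4.6882 rad/s.

4.69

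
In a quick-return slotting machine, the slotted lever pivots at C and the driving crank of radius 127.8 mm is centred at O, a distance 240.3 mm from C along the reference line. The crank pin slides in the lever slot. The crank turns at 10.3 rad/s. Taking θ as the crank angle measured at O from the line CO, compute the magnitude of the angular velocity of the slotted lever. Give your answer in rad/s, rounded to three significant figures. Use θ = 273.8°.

ω = 10.3 rad/s
Crank pin A relative to C: A = (d + r cosθ, r sinθ); lever angle φ = atan2(r sinθ, d + r cosθ).
Differentiating tanφ: φ̇ = rω(d cosθ + r)/(d² + r² + 2dr cosθ).
d² + r² + 2dr cosθ = |CA|² = 0.0781475 m²;  d cosθ + r = +0.14373 m.
|ω_lever| = |0.1278·10.3·+0.14373| / 0.0781475 = 2.421 rad/s.

2.42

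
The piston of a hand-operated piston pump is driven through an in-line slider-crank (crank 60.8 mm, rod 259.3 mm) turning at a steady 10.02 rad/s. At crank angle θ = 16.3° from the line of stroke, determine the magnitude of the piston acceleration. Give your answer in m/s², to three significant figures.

ω = 10.02 rad/s
x(θ) = r cosθ + √(L² − r² sin²θ); with ω constant, a = ω²·d²x/dθ².
d²x/dθ² = −r cosθ − r²(cos2θ)/√u − r⁴ sin²2θ/(4u^{3/2}),  u = L² − r² sin²θ = 0.0669453 m².
Substituting r = 0.0608 m, L = 0.2593 m, θ = 16.3°: d²x/dθ² = -0.07045 m.
a = ω²·d²x/dθ² = (10.02)²·(-0.07045) = -7.0732 m/s²;  |a| = 7.0732 m/s².

7.07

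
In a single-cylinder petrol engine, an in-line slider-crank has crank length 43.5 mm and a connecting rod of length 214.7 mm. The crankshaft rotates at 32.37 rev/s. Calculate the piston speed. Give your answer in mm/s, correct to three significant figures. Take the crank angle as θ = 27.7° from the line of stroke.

4850

ω = 2π·32.4 = 203.4 rad/s
For an in-line slider-crank, x = r cosθ + √(L² − r² sin²θ), so v = −rω sinθ·[1 + r cosθ/√(L² − r² sin²θ)].
With r = 0.0435 m, L = 0.2147 m, θ = 27.7°: √(L² − r² sin²θ) = 0.21375 m.
v = −0.0435·203.4·0.46484·[1 + 0.0435·0.88539/0.21375] = -4.8537 m/s.
|v| = 4.8537 m/s = 4853.7 mm/s.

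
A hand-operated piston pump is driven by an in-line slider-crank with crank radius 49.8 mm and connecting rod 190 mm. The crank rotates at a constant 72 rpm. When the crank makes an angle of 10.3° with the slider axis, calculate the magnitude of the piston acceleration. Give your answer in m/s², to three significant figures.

3.48

ω = 2π·72/60 = 7.54 rad/s
x(θ) = r cosθ + √(L² − r² sin²θ); with ω constant, a = ω²·d²x/dθ².
d²x/dθ² = −r cosθ − r²(cos2θ)/√u − r⁴ sin²2θ/(4u^{3/2}),  u = L² − r² sin²θ = 0.0360207 m².
Substituting r = 0.0498 m, L = 0.19 m, θ = 10.3°: d²x/dθ² = -0.061257 m.
a = ω²·d²x/dθ² = (7.54)²·(-0.061257) = -3.4824 m/s²;  |a| = 3.4824 m/s².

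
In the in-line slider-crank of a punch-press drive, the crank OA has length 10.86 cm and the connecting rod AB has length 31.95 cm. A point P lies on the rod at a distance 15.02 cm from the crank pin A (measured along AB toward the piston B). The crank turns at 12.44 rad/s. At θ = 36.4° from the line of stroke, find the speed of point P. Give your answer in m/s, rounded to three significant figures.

1.07

ω = 12.44 rad/s.  Crank-pin speed |V_A| = rω = 1.351 m/s, perpendicular to OA.
Rod angle: sinφ = −(r/L) sinθ ⇒ φ = -11.637°; ω_rod = −rω cosθ/√(L²−r²sin²θ) = -3.4749 rad/s.
V_P = V_A + ω_rod × AP, with AP = 0.1502 m along the rod.
Components: V_Px = −rω sinθ − a·ω_rod·sinφ = -0.90698 m/s;  V_Py = rω cosθ + a·ω_rod·cosφ = +0.5762 m/s.
|V_P| = √(V_Px² + V_Py²) = 1.0745 m/s.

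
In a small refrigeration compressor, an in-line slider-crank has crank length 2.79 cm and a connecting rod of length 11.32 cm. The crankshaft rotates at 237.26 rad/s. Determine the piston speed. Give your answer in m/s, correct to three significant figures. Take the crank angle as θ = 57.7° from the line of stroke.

ω = 237.3 rad/s
For an in-line slider-crank, x = r cosθ + √(L² − r² sin²θ), so v = −rω sinθ·[1 + r cosθ/√(L² − r² sin²θ)].
With r = 0.0279 m, L = 0.1132 m, θ = 57.7°: √(L² − r² sin²θ) = 0.11072 m.
v = −0.0279·237.3·0.84526·[1 + 0.0279·0.53435/0.11072] = -6.3487 m/s.
|v| = 6.3487 m/s.

6.35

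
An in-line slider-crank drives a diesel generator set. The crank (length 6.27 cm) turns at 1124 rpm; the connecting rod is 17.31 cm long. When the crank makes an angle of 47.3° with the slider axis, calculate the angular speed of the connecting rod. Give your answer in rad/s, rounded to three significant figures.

30.0

ω = 117.7 rad/s (converted from 1124 rpm).
The rod makes angle φ with the slider axis where L sinφ = r sinθ; differentiating, L cosφ·φ̇ = r ω cosθ.
L cosφ = √(L² − r² sin²θ) = 0.16685 m.
|ω_rod| = r ω |cosθ| / √(L² − r² sin²θ) = 0.0627·117.7·0.67816/0.16685 = 29.996 rad/s.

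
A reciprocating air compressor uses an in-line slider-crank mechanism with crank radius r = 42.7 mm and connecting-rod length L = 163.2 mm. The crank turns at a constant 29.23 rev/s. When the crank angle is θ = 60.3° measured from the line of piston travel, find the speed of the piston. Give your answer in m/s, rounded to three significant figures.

7.72

ω = 2π·29.2 = 183.7 rad/s
For an in-line slider-crank, x = r cosθ + √(L² − r² sin²θ), so v = −rω sinθ·[1 + r cosθ/√(L² − r² sin²θ)].
With r = 0.0427 m, L = 0.1632 m, θ = 60.3°: √(L² − r² sin²θ) = 0.15893 m.
v = −0.0427·183.7·0.86863·[1 + 0.0427·0.49546/0.15893] = -7.7187 m/s.
|v| = 7.7187 m/s.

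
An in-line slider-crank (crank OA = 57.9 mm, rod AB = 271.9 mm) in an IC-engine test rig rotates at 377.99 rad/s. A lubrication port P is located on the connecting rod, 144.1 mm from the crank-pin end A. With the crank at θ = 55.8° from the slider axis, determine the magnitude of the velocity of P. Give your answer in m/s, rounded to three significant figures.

20.1

ω = 378 rad/s.  Crank-pin speed |V_A| = rω = 21.886 m/s, perpendicular to OA.
Rod angle: sinφ = −(r/L) sinθ ⇒ φ = -10.144°; ω_rod = −rω cosθ/√(L²−r²sin²θ) = -45.961 rad/s.
V_P = V_A + ω_rod × AP, with AP = 0.1441 m along the rod.
Components: V_Px = −rω sinθ − a·ω_rod·sinφ = -19.268 m/s;  V_Py = rω cosθ + a·ω_rod·cosφ = +5.782 m/s.
|V_P| = √(V_Px² + V_Py²) = 20.117 m/s.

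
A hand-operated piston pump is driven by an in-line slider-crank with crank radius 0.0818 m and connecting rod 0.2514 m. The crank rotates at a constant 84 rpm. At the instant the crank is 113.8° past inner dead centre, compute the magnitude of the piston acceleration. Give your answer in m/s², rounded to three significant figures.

3.97

ω = 2π·84/60 = 8.796 rad/s
x(θ) = r cosθ + √(L² − r² sin²θ); with ω constant, a = ω²·d²x/dθ².
d²x/dθ² = −r cosθ − r²(cos2θ)/√u − r⁴ sin²2θ/(4u^{3/2}),  u = L² − r² sin²θ = 0.0576004 m².
Substituting r = 0.0818 m, L = 0.2514 m, θ = 113.8°: d²x/dθ² = +0.051368 m.
a = ω²·d²x/dθ² = (8.796)²·(+0.051368) = +3.9747 m/s²;  |a| = 3.9747 m/s².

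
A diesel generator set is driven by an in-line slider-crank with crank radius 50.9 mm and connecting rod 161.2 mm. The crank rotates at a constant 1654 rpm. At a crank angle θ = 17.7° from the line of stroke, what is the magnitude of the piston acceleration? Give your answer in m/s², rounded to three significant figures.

1850

ω = 2π·1654/60 = 173.2 rad/s
x(θ) = r cosθ + √(L² − r² sin²θ); with ω constant, a = ω²·d²x/dθ².
d²x/dθ² = −r cosθ − r²(cos2θ)/√u − r⁴ sin²2θ/(4u^{3/2}),  u = L² − r² sin²θ = 0.025746 m².
Substituting r = 0.0509 m, L = 0.1612 m, θ = 17.7°: d²x/dθ² = -0.061788 m.
a = ω²·d²x/dθ² = (173.2)²·(-0.061788) = -1853.7 m/s²;  |a| = 1853.7 m/s².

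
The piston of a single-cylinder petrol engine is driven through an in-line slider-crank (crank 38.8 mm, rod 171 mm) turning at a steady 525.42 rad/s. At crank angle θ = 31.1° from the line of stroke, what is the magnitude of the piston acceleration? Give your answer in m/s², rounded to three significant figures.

ω = 525.4 rad/s
x(θ) = r cosθ + √(L² − r² sin²θ); with ω constant, a = ω²·d²x/dθ².
d²x/dθ² = −r cosθ − r²(cos2θ)/√u − r⁴ sin²2θ/(4u^{3/2}),  u = L² − r² sin²θ = 0.0288393 m².
Substituting r = 0.0388 m, L = 0.171 m, θ = 31.1°: d²x/dθ² = -0.037448 m.
a = ω²·d²x/dθ² = (525.4)²·(-0.037448) = -10338 m/s²;  |a| = 10338 m/s².

10300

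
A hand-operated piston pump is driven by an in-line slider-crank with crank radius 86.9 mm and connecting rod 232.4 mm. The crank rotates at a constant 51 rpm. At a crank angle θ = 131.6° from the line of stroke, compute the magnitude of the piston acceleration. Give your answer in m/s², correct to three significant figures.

1.72

ω = 2π·51/60 = 5.341 rad/s
x(θ) = r cosθ + √(L² − r² sin²θ); with ω constant, a = ω²·d²x/dθ².
d²x/dθ² = −r cosθ − r²(cos2θ)/√u − r⁴ sin²2θ/(4u^{3/2}),  u = L² − r² sin²θ = 0.0497869 m².
Substituting r = 0.0869 m, L = 0.2324 m, θ = 131.6°: d²x/dθ² = +0.060437 m.
a = ω²·d²x/dθ² = (5.341)²·(+0.060437) = +1.7239 m/s²;  |a| = 1.7239 m/s².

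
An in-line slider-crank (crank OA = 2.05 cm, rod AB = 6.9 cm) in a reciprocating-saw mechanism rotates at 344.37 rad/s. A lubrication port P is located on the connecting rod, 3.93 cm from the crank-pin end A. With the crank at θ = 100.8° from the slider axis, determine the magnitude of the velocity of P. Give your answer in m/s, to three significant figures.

ω = 344.4 rad/s.  Crank-pin speed |V_A| = rω = 7.0596 m/s, perpendicular to OA.
Rod angle: sinφ = −(r/L) sinθ ⇒ φ = -16.968°; ω_rod = −rω cosθ/√(L²−r²sin²θ) = +20.044 rad/s.
V_P = V_A + ω_rod × AP, with AP = 0.0393 m along the rod.
Components: V_Px = −rω sinθ − a·ω_rod·sinφ = -6.7046 m/s;  V_Py = rω cosθ + a·ω_rod·cosφ = -0.56939 m/s.
|V_P| = √(V_Px² + V_Py²) = 6.7288 m/s.

6.73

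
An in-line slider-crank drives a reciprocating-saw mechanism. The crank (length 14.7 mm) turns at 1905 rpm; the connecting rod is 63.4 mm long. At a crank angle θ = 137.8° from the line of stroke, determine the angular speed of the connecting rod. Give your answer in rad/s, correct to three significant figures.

ω = 199.5 rad/s (converted from 1905 rpm).
The rod makes angle φ with the slider axis where L sinφ = r sinθ; differentiating, L cosφ·φ̇ = r ω cosθ.
L cosφ = √(L² − r² sin²θ) = 0.062626 m.
|ω_rod| = r ω |cosθ| / √(L² − r² sin²θ) = 0.0147·199.5·0.74080/0.062626 = 34.689 rad/s.

34.7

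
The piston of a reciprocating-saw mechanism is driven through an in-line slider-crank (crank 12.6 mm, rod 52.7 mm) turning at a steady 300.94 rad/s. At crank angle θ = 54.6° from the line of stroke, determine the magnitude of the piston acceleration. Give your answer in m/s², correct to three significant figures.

ω = 300.9 rad/s
x(θ) = r cosθ + √(L² − r² sin²θ); with ω constant, a = ω²·d²x/dθ².
d²x/dθ² = −r cosθ − r²(cos2θ)/√u − r⁴ sin²2θ/(4u^{3/2}),  u = L² − r² sin²θ = 0.0026718 m².
Substituting r = 0.0126 m, L = 0.0527 m, θ = 54.6°: d²x/dθ² = -0.0063295 m.
a = ω²·d²x/dθ² = (300.9)²·(-0.0063295) = -573.23 m/s²;  |a| = 573.23 m/s².

573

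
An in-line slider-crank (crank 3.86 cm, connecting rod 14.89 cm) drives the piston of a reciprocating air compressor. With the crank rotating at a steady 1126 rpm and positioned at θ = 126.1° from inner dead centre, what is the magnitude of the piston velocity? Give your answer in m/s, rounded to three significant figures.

3.10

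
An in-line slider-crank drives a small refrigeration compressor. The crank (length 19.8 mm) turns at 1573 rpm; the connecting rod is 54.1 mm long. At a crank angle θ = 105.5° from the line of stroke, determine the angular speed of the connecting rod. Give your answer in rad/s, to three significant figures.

17.2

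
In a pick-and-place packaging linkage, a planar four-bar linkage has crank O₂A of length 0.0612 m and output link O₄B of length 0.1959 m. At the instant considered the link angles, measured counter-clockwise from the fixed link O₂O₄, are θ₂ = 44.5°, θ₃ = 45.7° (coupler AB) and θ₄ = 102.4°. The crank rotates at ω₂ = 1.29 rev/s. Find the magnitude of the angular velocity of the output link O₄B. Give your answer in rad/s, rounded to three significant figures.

0.0634

ω₂ = 8.105 rad/s (from 1.29 rev/s).
Differentiating the loop-closure r₂e^{iθ₂}+r₃e^{iθ₃}=r₁+r₄e^{iθ₄} gives r₂ω₂e^{iθ₂}+r₃ω₃e^{iθ₃}=r₄ω₄e^{iθ₄}.
Eliminating the other unknown: ω₄ = r₂ω₂ sin(θ₂−θ₃) / [r₄ sin(θ₄−θ₃)].
Numerator sine = -0.02094; denominator sine = +0.83581.
Result = 0.0612·8.105·(-0.02094) / (0.1959·(+0.83581)) = -0.063446 rad/s; magnitude 0.063446 rad/s.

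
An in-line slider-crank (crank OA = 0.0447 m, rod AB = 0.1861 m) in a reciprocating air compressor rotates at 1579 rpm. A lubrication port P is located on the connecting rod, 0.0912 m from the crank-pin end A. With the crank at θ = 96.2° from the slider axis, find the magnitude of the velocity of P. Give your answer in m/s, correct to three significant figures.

7.26

ω = 165.4 rad/s.  Crank-pin speed |V_A| = rω = 7.3913 m/s, perpendicular to OA.
Rod angle: sinφ = −(r/L) sinθ ⇒ φ = -13.815°; ω_rod = −rω cosθ/√(L²−r²sin²θ) = +4.4171 rad/s.
V_P = V_A + ω_rod × AP, with AP = 0.0912 m along the rod.
Components: V_Px = −rω sinθ − a·ω_rod·sinφ = -7.2518 m/s;  V_Py = rω cosθ + a·ω_rod·cosφ = -0.40706 m/s.
|V_P| = √(V_Px² + V_Py²) = 7.2632 m/s.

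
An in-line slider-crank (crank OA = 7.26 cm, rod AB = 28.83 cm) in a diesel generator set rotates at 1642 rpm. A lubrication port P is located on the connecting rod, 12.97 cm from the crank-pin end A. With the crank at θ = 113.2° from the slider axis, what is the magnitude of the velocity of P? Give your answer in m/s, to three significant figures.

11.3

ω = 171.9 rad/s.  Crank-pin speed |V_A| = rω = 12.484 m/s, perpendicular to OA.
Rod angle: sinφ = −(r/L) sinθ ⇒ φ = -13.383°; ω_rod = −rω cosθ/√(L²−r²sin²θ) = +17.534 rad/s.
V_P = V_A + ω_rod × AP, with AP = 0.1297 m along the rod.
Components: V_Px = −rω sinθ − a·ω_rod·sinφ = -10.948 m/s;  V_Py = rω cosθ + a·ω_rod·cosφ = -2.7054 m/s.
|V_P| = √(V_Px² + V_Py²) = 11.277 m/s.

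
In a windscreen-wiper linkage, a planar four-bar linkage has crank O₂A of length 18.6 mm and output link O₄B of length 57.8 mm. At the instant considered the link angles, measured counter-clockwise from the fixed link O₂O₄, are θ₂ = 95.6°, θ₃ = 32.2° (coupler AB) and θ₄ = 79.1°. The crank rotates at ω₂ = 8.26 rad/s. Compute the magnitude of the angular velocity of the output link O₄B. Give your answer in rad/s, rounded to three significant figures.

ω₂ = 8.26 rad/s
Differentiating the loop-closure r₂e^{iθ₂}+r₃e^{iθ₃}=r₁+r₄e^{iθ₄} gives r₂ω₂e^{iθ₂}+r₃ω₃e^{iθ₃}=r₄ω₄e^{iθ₄}.
Eliminating the other unknown: ω₄ = r₂ω₂ sin(θ₂−θ₃) / [r₄ sin(θ₄−θ₃)].
Numerator sine = +0.89415; denominator sine = +0.73016.
Result = 0.0186·8.26·(+0.89415) / (0.0578·(+0.73016)) = +3.2551 rad/s; magnitude 3.2551 rad/s.

3.26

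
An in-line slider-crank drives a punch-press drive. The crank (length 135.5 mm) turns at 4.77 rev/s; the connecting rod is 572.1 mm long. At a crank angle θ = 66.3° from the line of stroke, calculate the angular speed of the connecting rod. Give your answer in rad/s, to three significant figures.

ω = 29.97 rad/s (converted from 4.77 rev/s).
The rod makes angle φ with the slider axis where L sinφ = r sinθ; differentiating, L cosφ·φ̇ = r ω cosθ.
L cosφ = √(L² − r² sin²θ) = 0.55848 m.
|ω_rod| = r ω |cosθ| / √(L² − r² sin²θ) = 0.1355·29.97·0.40195/0.55848 = 2.9228 rad/s.

2.92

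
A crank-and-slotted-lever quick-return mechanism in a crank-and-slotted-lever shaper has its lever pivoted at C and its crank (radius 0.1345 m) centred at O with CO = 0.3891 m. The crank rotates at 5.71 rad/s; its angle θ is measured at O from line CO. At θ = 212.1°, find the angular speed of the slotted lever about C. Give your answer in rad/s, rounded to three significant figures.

ω = 5.71 rad/s
Crank pin A relative to C: A = (d + r cosθ, r sinθ); lever angle φ = atan2(r sinθ, d + r cosθ).
Differentiating tanφ: φ̇ = rω(d cosθ + r)/(d² + r² + 2dr cosθ).
d² + r² + 2dr cosθ = |CA|² = 0.0808226 m²;  d cosθ + r = -0.19512 m.
|ω_lever| = |0.1345·5.71·-0.19512| / 0.0808226 = 1.854 rad/s.

1.85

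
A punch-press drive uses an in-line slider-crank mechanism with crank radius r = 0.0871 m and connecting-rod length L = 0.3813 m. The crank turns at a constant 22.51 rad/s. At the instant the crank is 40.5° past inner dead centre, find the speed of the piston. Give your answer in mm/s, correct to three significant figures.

ω = 22.51 rad/s
For an in-line slider-crank, x = r cosθ + √(L² − r² sin²θ), so v = −rω sinθ·[1 + r cosθ/√(L² − r² sin²θ)].
With r = 0.0871 m, L = 0.3813 m, θ = 40.5°: √(L² − r² sin²θ) = 0.37708 m.
v = −0.0871·22.51·0.64945·[1 + 0.0871·0.76041/0.37708] = -1.497 m/s.
|v| = 1.497 m/s = 1497 mm/s.

1500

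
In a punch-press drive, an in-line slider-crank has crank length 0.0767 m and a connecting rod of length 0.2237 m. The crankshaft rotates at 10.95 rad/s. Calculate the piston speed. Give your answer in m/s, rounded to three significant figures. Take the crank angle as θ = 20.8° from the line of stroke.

ω = 10.95 rad/s
For an in-line slider-crank, x = r cosθ + √(L² − r² sin²θ), so v = −rω sinθ·[1 + r cosθ/√(L² − r² sin²θ)].
With r = 0.0767 m, L = 0.2237 m, θ = 20.8°: √(L² − r² sin²θ) = 0.22204 m.
v = −0.0767·10.95·0.35511·[1 + 0.0767·0.93483/0.22204] = -0.39455 m/s.
|v| = 0.39455 m/s.

0.395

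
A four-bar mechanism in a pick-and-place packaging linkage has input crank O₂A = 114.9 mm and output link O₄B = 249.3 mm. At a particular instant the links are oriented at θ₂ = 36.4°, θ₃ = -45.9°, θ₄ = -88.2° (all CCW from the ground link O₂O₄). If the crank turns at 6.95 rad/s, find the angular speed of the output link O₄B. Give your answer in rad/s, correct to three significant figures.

ω₂ = 6.95 rad/s
Differentiating the loop-closure r₂e^{iθ₂}+r₃e^{iθ₃}=r₁+r₄e^{iθ₄} gives r₂ω₂e^{iθ₂}+r₃ω₃e^{iθ₃}=r₄ω₄e^{iθ₄}.
Eliminating the other unknown: ω₄ = r₂ω₂ sin(θ₂−θ₃) / [r₄ sin(θ₄−θ₃)].
Numerator sine = +0.99098; denominator sine = -0.67301.
Result = 0.1149·6.95·(+0.99098) / (0.2493·(-0.67301)) = -4.7166 rad/s; magnitude 4.7166 rad/s.

4.72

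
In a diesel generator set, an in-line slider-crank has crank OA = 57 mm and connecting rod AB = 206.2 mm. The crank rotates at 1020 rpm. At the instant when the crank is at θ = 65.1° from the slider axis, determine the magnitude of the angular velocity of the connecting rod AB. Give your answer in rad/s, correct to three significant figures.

ω = 106.8 rad/s (converted from 1020 rpm).
The rod makes angle φ with the slider axis where L sinφ = r sinθ; differentiating, L cosφ·φ̇ = r ω cosθ.
L cosφ = √(L² − r² sin²θ) = 0.19961 m.
|ω_rod| = r ω |cosθ| / √(L² − r² sin²θ) = 0.057·106.8·0.42104/0.19961 = 12.842 rad/s.

12.8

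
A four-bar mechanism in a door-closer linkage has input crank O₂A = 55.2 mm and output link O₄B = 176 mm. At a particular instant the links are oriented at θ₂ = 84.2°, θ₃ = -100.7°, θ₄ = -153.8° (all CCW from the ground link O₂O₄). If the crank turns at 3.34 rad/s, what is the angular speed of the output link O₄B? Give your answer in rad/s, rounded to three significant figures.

ω₂ = 3.34 rad/s
Differentiating the loop-closure r₂e^{iθ₂}+r₃e^{iθ₃}=r₁+r₄e^{iθ₄} gives r₂ω₂e^{iθ₂}+r₃ω₃e^{iθ₃}=r₄ω₄e^{iθ₄}.
Eliminating the other unknown: ω₄ = r₂ω₂ sin(θ₂−θ₃) / [r₄ sin(θ₄−θ₃)].
Numerator sine = -0.08542; denominator sine = -0.79968.
Result = 0.0552·3.34·(-0.08542) / (0.176·(-0.79968)) = +0.11189 rad/s; magnitude 0.11189 rad/s.

0.112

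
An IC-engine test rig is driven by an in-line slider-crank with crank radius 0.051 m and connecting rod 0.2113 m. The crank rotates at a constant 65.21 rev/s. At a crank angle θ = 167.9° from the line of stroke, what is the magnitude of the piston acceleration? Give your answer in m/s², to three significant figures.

6480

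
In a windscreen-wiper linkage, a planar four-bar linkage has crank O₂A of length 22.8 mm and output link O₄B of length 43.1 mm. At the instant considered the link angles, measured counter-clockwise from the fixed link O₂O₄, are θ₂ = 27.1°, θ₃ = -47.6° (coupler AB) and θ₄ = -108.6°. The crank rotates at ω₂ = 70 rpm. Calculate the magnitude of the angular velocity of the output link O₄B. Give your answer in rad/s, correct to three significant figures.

4.28

ω₂ = 7.33 rad/s (from 70 rpm).
Differentiating the loop-closure r₂e^{iθ₂}+r₃e^{iθ₃}=r₁+r₄e^{iθ₄} gives r₂ω₂e^{iθ₂}+r₃ω₃e^{iθ₃}=r₄ω₄e^{iθ₄}.
Eliminating the other unknown: ω₄ = r₂ω₂ sin(θ₂−θ₃) / [r₄ sin(θ₄−θ₃)].
Numerator sine = +0.96456; denominator sine = -0.87462.
Result = 0.0228·7.33·(+0.96456) / (0.0431·(-0.87462)) = -4.2765 rad/s; magnitude 4.2765 rad/s.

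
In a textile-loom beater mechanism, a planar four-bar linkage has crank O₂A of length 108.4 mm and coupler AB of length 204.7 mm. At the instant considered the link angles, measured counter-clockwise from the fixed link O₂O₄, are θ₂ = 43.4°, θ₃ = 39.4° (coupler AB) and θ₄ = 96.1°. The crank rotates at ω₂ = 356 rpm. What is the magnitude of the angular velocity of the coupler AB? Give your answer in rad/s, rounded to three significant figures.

ω₂ = 37.28 rad/s (from 356 rpm).
Differentiating the loop-closure r₂e^{iθ₂}+r₃e^{iθ₃}=r₁+r₄e^{iθ₄} gives r₂ω₂e^{iθ₂}+r₃ω₃e^{iθ₃}=r₄ω₄e^{iθ₄}.
Eliminating the other unknown: ω₃ = r₂ω₂ sin(θ₄−θ₂) / [r₃ sin(θ₃−θ₄)].
Numerator sine = +0.79547; denominator sine = -0.83581.
Result = 0.1084·37.28·(+0.79547) / (0.2047·(-0.83581)) = -18.789 rad/s; magnitude 18.789 rad/s.

18.8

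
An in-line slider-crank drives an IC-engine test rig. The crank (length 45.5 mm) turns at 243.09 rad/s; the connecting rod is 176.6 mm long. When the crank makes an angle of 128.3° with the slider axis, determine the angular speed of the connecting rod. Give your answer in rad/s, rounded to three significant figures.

39.6

ω = 243.1 rad/s
The rod makes angle φ with the slider axis where L sinφ = r sinθ; differentiating, L cosφ·φ̇ = r ω cosθ.
L cosφ = √(L² − r² sin²θ) = 0.17295 m.
|ω_rod| = r ω |cosθ| / √(L² − r² sin²θ) = 0.0455·243.1·0.61978/0.17295 = 39.636 rad/s.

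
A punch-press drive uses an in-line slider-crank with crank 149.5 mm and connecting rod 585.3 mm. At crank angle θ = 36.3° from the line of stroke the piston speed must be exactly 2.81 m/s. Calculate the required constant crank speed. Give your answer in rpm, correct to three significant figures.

251

For an in-line slider-crank, |v_piston| = rω|sinθ|·[1 + r cosθ/√(L² − r² sin²θ)].
With r = 0.1495 m, L = 0.5853 m, θ = 36.3°: the bracketed kinematic factor |dx/dθ| = 0.10694 m.
ω = v/|dx/dθ| = 2.81/0.10694 = 26.277 rad/s.
N = 60ω/(2π) = 250.93 rpm.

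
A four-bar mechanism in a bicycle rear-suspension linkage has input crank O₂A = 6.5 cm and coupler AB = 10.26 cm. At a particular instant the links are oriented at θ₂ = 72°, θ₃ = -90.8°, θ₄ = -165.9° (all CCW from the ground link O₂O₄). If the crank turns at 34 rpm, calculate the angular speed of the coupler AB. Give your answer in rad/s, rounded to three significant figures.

1.98

ω₂ = 3.56 rad/s (from 34 rpm).
Differentiating the loop-closure r₂e^{iθ₂}+r₃e^{iθ₃}=r₁+r₄e^{iθ₄} gives r₂ω₂e^{iθ₂}+r₃ω₃e^{iθ₃}=r₄ω₄e^{iθ₄}.
Eliminating the other unknown: ω₃ = r₂ω₂ sin(θ₄−θ₂) / [r₃ sin(θ₃−θ₄)].
Numerator sine = +0.84712; denominator sine = +0.96638.
Result = 0.065·3.56·(+0.84712) / (0.1026·(+0.96638)) = +1.9773 rad/s; magnitude 1.9773 rad/s.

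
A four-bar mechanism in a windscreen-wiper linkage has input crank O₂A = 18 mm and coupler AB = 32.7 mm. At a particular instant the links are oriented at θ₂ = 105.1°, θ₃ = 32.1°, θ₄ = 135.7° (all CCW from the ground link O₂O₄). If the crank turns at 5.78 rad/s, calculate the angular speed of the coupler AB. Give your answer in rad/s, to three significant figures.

ω₂ = 5.78 rad/s
Differentiating the loop-closure r₂e^{iθ₂}+r₃e^{iθ₃}=r₁+r₄e^{iθ₄} gives r₂ω₂e^{iθ₂}+r₃ω₃e^{iθ₃}=r₄ω₄e^{iθ₄}.
Eliminating the other unknown: ω₃ = r₂ω₂ sin(θ₄−θ₂) / [r₃ sin(θ₃−θ₄)].
Numerator sine = +0.50904; denominator sine = -0.97196.
Result = 0.018·5.78·(+0.50904) / (0.0327·(-0.97196)) = -1.6663 rad/s; magnitude 1.6663 rad/s.

1.67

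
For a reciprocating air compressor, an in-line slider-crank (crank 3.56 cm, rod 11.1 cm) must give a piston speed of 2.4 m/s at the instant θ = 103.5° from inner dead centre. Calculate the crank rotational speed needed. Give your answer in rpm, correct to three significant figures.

For an in-line slider-crank, |v_piston| = rω|sinθ|·[1 + r cosθ/√(L² − r² sin²θ)].
With r = 0.0356 m, L = 0.111 m, θ = 103.5°: the bracketed kinematic factor |dx/dθ| = 0.031889 m.
ω = v/|dx/dθ| = 2.4/0.031889 = 75.262 rad/s.
N = 60ω/(2π) = 718.7 rpm.

719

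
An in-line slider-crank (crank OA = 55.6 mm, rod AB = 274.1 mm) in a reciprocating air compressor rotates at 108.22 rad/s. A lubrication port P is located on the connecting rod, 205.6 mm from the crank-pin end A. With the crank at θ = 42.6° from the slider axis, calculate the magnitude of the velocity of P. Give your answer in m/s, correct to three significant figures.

ω = 108.2 rad/s.  Crank-pin speed |V_A| = rω = 6.017 m/s, perpendicular to OA.
Rod angle: sinφ = −(r/L) sinθ ⇒ φ = -7.892°; ω_rod = −rω cosθ/√(L²−r²sin²θ) = -16.313 rad/s.
V_P = V_A + ω_rod × AP, with AP = 0.2056 m along the rod.
Components: V_Px = −rω sinθ − a·ω_rod·sinφ = -4.5333 m/s;  V_Py = rω cosθ + a·ω_rod·cosφ = +1.1069 m/s.
|V_P| = √(V_Px² + V_Py²) = 4.6665 m/s.

4.67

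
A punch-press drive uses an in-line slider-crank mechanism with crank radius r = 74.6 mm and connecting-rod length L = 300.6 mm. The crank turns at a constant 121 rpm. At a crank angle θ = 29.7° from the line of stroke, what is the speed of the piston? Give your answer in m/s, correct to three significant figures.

0.570

ω = 2π·121/60 = 12.67 rad/s
For an in-line slider-crank, x = r cosθ + √(L² − r² sin²θ), so v = −rω sinθ·[1 + r cosθ/√(L² − r² sin²θ)].
With r = 0.0746 m, L = 0.3006 m, θ = 29.7°: √(L² − r² sin²θ) = 0.29832 m.
v = −0.0746·12.67·0.49546·[1 + 0.0746·0.86863/0.29832] = -0.57007 m/s.
|v| = 0.57007 m/s.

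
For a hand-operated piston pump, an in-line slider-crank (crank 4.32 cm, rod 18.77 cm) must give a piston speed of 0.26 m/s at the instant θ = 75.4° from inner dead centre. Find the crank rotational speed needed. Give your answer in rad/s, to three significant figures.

5.87

For an in-line slider-crank, |v_piston| = rω|sinθ|·[1 + r cosθ/√(L² − r² sin²θ)].
With r = 0.0432 m, L = 0.1877 m, θ = 75.4°: the bracketed kinematic factor |dx/dθ| = 0.044293 m.
ω = v/|dx/dθ| = 0.26/0.044293 = 5.87 rad/s.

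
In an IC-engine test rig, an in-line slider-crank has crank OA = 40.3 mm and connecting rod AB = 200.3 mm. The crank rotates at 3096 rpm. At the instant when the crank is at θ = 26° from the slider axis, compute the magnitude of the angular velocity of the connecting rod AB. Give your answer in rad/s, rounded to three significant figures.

ω = 324.2 rad/s (converted from 3096 rpm).
The rod makes angle φ with the slider axis where L sinφ = r sinθ; differentiating, L cosφ·φ̇ = r ω cosθ.
L cosφ = √(L² − r² sin²θ) = 0.19952 m.
|ω_rod| = r ω |cosθ| / √(L² − r² sin²θ) = 0.0403·324.2·0.89879/0.19952 = 58.859 rad/s.

58.9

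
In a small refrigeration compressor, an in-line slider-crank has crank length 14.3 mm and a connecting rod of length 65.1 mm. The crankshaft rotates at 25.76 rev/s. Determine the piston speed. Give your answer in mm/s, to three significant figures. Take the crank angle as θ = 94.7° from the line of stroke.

2260

ω = 2π·25.8 = 161.9 rad/s
For an in-line slider-crank, x = r cosθ + √(L² − r² sin²θ), so v = −rω sinθ·[1 + r cosθ/√(L² − r² sin²θ)].
With r = 0.0143 m, L = 0.0651 m, θ = 94.7°: √(L² − r² sin²θ) = 0.063521 m.
v = −0.0143·161.9·0.99664·[1 + 0.0143·-0.08194/0.063521] = -2.2642 m/s.
|v| = 2.2642 m/s = 2264.2 mm/s.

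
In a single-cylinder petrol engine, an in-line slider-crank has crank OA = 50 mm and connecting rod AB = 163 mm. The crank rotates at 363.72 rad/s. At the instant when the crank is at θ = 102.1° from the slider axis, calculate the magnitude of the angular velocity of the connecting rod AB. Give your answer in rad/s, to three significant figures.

24.5

ω = 363.7 rad/s
The rod makes angle φ with the slider axis where L sinφ = r sinθ; differentiating, L cosφ·φ̇ = r ω cosθ.
L cosφ = √(L² − r² sin²θ) = 0.1555 m.
|ω_rod| = r ω |cosθ| / √(L² − r² sin²θ) = 0.05·363.7·0.20962/0.1555 = 24.516 rad/s.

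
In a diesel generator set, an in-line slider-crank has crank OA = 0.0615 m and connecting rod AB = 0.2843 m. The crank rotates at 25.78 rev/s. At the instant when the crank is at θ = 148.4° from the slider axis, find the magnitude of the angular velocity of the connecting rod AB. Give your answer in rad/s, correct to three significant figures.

30.0

ω = 162 rad/s (converted from 25.78 rev/s).
The rod makes angle φ with the slider axis where L sinφ = r sinθ; differentiating, L cosφ·φ̇ = r ω cosθ.
L cosφ = √(L² − r² sin²θ) = 0.28247 m.
|ω_rod| = r ω |cosθ| / √(L² − r² sin²θ) = 0.0615·162·0.85173/0.28247 = 30.038 rad/s.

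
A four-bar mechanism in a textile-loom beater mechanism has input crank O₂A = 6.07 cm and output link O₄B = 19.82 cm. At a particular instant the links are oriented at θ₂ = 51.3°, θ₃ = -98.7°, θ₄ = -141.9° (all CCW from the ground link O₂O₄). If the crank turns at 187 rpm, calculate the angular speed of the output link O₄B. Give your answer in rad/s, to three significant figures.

4.38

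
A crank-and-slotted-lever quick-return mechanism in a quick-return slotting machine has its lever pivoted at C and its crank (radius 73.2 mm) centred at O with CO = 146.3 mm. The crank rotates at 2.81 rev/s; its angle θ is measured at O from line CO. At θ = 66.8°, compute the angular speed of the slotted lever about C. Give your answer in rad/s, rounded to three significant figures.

ω = 17.66 rad/s (from 2.81 rev/s).
Crank pin A relative to C: A = (d + r cosθ, r sinθ); lever angle φ = atan2(r sinθ, d + r cosθ).
Differentiating tanφ: φ̇ = rω(d cosθ + r)/(d² + r² + 2dr cosθ).
d² + r² + 2dr cosθ = |CA|² = 0.0351995 m²;  d cosθ + r = +0.13083 m.
|ω_lever| = |0.0732·17.66·+0.13083| / 0.0351995 = 4.8037 rad/s.

4.80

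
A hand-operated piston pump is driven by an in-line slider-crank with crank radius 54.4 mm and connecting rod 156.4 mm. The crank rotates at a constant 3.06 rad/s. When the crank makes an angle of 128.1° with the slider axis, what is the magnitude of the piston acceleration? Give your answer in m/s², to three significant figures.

0.353

ω = 3.06 rad/s
x(θ) = r cosθ + √(L² − r² sin²θ); with ω constant, a = ω²·d²x/dθ².
d²x/dθ² = −r cosθ − r²(cos2θ)/√u − r⁴ sin²2θ/(4u^{3/2}),  u = L² − r² sin²θ = 0.0226283 m².
Substituting r = 0.0544 m, L = 0.1564 m, θ = 128.1°: d²x/dθ² = +0.037653 m.
a = ω²·d²x/dθ² = (3.06)²·(+0.037653) = +0.35257 m/s²;  |a| = 0.35257 m/s².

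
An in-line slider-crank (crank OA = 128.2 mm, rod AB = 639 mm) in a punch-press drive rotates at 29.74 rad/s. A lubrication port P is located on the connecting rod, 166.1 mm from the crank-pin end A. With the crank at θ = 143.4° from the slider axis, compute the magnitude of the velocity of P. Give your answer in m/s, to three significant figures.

3.14

ω = 29.74 rad/s.  Crank-pin speed |V_A| = rω = 3.8127 m/s, perpendicular to OA.
Rod angle: sinφ = −(r/L) sinθ ⇒ φ = -6.870°; ω_rod = −rω cosθ/√(L²−r²sin²θ) = +4.8247 rad/s.
V_P = V_A + ω_rod × AP, with AP = 0.1661 m along the rod.
Components: V_Px = −rω sinθ − a·ω_rod·sinφ = -2.1773 m/s;  V_Py = rω cosθ + a·ω_rod·cosφ = -2.2652 m/s.
|V_P| = √(V_Px² + V_Py²) = 3.142 m/s.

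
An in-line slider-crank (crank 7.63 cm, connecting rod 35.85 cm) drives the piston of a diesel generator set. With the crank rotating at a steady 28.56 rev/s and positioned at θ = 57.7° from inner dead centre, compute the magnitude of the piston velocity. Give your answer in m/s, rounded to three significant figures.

12.9

ω = 2π·28.6 = 179.4 rad/s
For an in-line slider-crank, x = r cosθ + √(L² − r² sin²θ), so v = −rω sinθ·[1 + r cosθ/√(L² − r² sin²θ)].
With r = 0.0763 m, L = 0.3585 m, θ = 57.7°: √(L² − r² sin²θ) = 0.35265 m.
v = −0.0763·179.4·0.84526·[1 + 0.0763·0.53435/0.35265] = -12.911 m/s.
|v| = 12.911 m/s.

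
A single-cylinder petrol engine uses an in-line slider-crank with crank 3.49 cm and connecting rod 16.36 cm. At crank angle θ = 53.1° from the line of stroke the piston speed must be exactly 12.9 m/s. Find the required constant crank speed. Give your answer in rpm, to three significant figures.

For an in-line slider-crank, |v_piston| = rω|sinθ|·[1 + r cosθ/√(L² − r² sin²θ)].
With r = 0.0349 m, L = 0.1636 m, θ = 53.1°: the bracketed kinematic factor |dx/dθ| = 0.031537 m.
ω = v/|dx/dθ| = 12.9/0.031537 = 409.04 rad/s.
N = 60ω/(2π) = 3906.1 rpm.

3910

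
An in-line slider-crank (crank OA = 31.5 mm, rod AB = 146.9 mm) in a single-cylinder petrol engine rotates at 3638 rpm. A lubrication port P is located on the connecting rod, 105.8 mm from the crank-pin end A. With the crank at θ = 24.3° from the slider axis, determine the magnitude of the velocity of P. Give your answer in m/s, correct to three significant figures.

6.41

ω = 381 rad/s.  Crank-pin speed |V_A| = rω = 12.001 m/s, perpendicular to OA.
Rod angle: sinφ = −(r/L) sinθ ⇒ φ = -5.062°; ω_rod = −rω cosθ/√(L²−r²sin²θ) = -74.746 rad/s.
V_P = V_A + ω_rod × AP, with AP = 0.1058 m along the rod.
Components: V_Px = −rω sinθ − a·ω_rod·sinφ = -5.6362 m/s;  V_Py = rω cosθ + a·ω_rod·cosφ = +3.0601 m/s.
|V_P| = √(V_Px² + V_Py²) = 6.4134 m/s.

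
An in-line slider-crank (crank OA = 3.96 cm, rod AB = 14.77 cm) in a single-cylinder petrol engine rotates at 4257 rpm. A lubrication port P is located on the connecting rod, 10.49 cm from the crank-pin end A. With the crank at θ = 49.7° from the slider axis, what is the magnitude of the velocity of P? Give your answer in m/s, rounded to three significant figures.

15.5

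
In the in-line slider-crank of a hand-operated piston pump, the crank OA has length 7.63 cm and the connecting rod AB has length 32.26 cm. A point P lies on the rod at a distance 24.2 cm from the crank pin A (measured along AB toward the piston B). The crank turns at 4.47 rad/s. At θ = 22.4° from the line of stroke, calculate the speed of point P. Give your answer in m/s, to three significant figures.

ω = 4.47 rad/s.  Crank-pin speed |V_A| = rω = 0.34106 m/s, perpendicular to OA.
Rod angle: sinφ = −(r/L) sinθ ⇒ φ = -5.171°; ω_rod = −rω cosθ/√(L²−r²sin²θ) = -0.98145 rad/s.
V_P = V_A + ω_rod × AP, with AP = 0.242 m along the rod.
Components: V_Px = −rω sinθ − a·ω_rod·sinφ = -0.15137 m/s;  V_Py = rω cosθ + a·ω_rod·cosφ = +0.078783 m/s.
|V_P| = √(V_Px² + V_Py²) = 0.17065 m/s.

0.171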